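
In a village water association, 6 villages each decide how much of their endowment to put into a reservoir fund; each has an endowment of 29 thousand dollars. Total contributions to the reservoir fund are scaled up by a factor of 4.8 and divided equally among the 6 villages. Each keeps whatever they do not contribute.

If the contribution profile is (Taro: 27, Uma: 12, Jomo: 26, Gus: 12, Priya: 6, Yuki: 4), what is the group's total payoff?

504.60 thousand dollars

Total contributed: 27 + 12 + 26 + 12 + 6 + 4 = 87; total kept: 6 × 29 − 87 = 87.
The reservoir fund pays out 4.8 × 87 = 417.60 in aggregate.
Group total = 87 + 417.60 = 504.60.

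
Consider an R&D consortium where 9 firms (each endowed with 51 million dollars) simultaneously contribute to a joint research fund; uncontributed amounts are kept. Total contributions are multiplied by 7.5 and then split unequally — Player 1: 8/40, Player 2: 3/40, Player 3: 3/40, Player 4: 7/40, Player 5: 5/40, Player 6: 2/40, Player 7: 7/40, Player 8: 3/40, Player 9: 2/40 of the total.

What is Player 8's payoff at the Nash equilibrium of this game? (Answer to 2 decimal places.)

137.06 million dollars

Each unit j contributes comes back to j as 7.5 × (j's share), so j prefers to contribute only if that share exceeds 1/7.5 = 0.1333; otherwise keeping the unit dominates.
Player 1, Player 4 and Player 7 are above the threshold, contributing 51 each; the remaining 6 contribute 0. Total contributed: 153.
Player 8 keeps 51 and receives 7.5 × 153 × 3/40 = 86.06 from the joint research fund, for a payoff of 137.06.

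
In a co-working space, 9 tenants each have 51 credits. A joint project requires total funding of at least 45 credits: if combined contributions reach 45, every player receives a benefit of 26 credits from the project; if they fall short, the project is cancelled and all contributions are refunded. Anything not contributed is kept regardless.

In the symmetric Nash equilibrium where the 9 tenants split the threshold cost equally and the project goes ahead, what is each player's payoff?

72 credits

Equal share of the threshold: 45/9 = 5.
At this profile no one gains by cutting their contribution: any cut drops the total below 45, the project is cancelled, contributions are refunded, and the deviator ends with 51, which is less than 51 − 5 + 26 = 72. Contributing more than 5 just wastes the excess. So contributing exactly 5 is a best response.
Each player's payoff: 51 − 5 + 26 = 72.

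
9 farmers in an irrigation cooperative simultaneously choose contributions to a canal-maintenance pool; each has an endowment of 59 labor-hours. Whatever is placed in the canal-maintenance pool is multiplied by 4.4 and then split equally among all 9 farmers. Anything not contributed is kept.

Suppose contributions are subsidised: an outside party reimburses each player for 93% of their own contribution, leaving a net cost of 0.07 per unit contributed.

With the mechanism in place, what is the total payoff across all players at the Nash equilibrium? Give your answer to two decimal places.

2830.23 labor-hours

The effective private return per unit is now (4.4/9) / 0.07 = 6.9841 > 1, so every player's dominant strategy flips to full contribution.
At the Nash equilibrium everyone contributes 59. Group total payoff = 9 × (59 × 0.93 + 4.4 × 59) = 2830.23.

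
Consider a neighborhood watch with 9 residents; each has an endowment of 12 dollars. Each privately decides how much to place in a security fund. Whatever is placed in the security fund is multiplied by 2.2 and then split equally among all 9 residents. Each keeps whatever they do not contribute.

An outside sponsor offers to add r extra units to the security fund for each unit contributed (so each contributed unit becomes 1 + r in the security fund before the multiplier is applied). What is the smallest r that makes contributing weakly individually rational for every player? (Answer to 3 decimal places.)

With matching at rate r, one contributed unit becomes (1 + r) in the security fund and returns 2.2 × (1 + r) / 9 to the contributor.
Setting this equal to 1: 1 + r = 9/2.2 = 4.0909.
So the minimum matching rate is r = 4.0909 − 1 = 3.091.

3.091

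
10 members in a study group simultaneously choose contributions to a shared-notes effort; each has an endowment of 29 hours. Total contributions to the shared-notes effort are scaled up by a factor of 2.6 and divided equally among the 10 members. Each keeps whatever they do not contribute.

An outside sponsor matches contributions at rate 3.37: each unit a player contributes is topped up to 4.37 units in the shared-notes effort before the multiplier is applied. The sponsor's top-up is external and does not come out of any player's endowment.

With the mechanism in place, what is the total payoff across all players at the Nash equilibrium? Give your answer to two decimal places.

With the mechanism, a contributed unit returns 2.6 × 4.37 / 10 = 1.1362 per unit of net cost to the contributor — now above 1 — so contributing fully is weakly dominant for every player.
At the Nash equilibrium everyone contributes 29. Group total payoff = 2.6 × 4.37 × 290 = 3294.98.

3294.98 hours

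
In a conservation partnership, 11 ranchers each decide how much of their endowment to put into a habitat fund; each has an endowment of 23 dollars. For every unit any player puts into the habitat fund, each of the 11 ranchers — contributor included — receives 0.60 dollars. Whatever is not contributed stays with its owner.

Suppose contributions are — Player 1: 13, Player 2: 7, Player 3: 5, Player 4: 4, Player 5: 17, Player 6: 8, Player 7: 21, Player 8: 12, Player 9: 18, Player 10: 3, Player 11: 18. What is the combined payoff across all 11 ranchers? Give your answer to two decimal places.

958.60 dollars

Total contributed: 13 + 7 + 5 + 4 + 17 + 8 + 21 + 12 + 18 + 3 + 18 = 126; total kept: 11 × 23 − 126 = 127.
The habitat fund pays out 0.60 × 11 × 126 = 831.60 in aggregate.
Group total = 127 + 831.60 = 958.60.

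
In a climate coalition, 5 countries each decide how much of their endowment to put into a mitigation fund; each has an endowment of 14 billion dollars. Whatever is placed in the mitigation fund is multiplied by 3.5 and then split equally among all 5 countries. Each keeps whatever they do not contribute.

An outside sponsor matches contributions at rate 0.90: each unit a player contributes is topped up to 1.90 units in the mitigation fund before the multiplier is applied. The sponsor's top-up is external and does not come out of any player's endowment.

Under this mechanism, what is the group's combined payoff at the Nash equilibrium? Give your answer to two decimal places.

With the mechanism, a contributed unit returns 3.5 × 1.90 / 5 = 1.3300 per unit of net cost to the contributor — now above 1 — so contributing fully is weakly dominant for every player.
So the Nash equilibrium is full contribution by all 5; the group earns 3.5 × 1.90 × 70 = 465.50.

465.50 billion dollars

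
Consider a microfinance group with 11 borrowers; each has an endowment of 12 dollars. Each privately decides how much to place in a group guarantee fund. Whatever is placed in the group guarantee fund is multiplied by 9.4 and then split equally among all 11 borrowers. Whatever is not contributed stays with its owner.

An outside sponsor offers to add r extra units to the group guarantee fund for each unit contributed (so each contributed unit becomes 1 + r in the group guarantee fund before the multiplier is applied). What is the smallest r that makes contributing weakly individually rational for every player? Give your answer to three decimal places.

With matching at rate r, one contributed unit becomes (1 + r) in the group guarantee fund and returns 9.4 × (1 + r) / 11 to the contributor.
Setting this equal to 1: 1 + r = 11/9.4 = 1.1702.
So the minimum matching rate is r = 1.1702 − 1 = 0.170.

0.170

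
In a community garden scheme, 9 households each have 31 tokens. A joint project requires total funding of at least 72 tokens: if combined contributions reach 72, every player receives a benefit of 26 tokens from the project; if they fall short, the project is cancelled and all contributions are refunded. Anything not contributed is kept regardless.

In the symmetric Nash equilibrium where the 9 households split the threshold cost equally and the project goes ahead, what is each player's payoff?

Equal share of the threshold: 72/9 = 8.
At this profile no one gains by cutting their contribution: any cut drops the total below 72, the project is cancelled, contributions are refunded, and the deviator ends with 31, which is less than 31 − 8 + 26 = 49. Contributing more than 8 just wastes the excess. So contributing exactly 8 is a best response.
Each player's payoff: 31 − 8 + 26 = 49.

49 tokens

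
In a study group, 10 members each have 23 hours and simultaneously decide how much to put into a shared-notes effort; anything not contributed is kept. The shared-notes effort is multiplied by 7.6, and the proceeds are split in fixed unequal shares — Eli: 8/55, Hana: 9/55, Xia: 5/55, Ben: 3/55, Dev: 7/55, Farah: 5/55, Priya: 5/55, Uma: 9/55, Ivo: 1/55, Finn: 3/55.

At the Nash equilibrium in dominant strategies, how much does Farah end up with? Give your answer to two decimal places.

A player with share s gets back 7.6·s per unit contributed, so full contribution is dominant for anyone with s > 1/7.6 = 0.1316 and zero contribution is dominant for anyone below.
The shares above 0.1316 belong to Eli, Hana and Uma, contributing 23 each; the remaining 7 contribute 0. Total contributed: 69.
Farah keeps 23 and receives 7.6 × 69 × 5/55 = 47.67 from the shared-notes effort, for a payoff of 70.67.

70.67 hours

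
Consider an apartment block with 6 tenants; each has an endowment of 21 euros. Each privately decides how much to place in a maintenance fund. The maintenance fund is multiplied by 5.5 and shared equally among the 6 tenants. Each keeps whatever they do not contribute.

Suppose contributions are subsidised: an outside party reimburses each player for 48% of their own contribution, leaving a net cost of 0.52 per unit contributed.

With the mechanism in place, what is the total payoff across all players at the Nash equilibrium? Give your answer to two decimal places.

With the mechanism, a contributed unit returns (5.5/6) / 0.52 = 1.7628 per unit of net cost to the contributor — now above 1 — so contributing fully is weakly dominant for every player.
So the Nash equilibrium is full contribution by all 6; the group earns 6 × (21 × 0.48 + 5.5 × 21) = 753.48.

753.48 euros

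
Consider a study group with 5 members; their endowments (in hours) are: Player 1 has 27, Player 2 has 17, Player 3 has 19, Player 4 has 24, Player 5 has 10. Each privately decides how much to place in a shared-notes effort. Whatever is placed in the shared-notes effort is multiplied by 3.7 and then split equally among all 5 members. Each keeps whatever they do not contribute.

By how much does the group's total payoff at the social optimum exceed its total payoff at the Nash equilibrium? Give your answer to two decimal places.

261.90 hours

The private return per contributed unit is 3.7/5 = 0.7400 < 1 for every player regardless of endowment, so the Nash equilibrium is zero contribution and the group total is Σ E_j = 27 + 17 + 19 + 24 + 10 = 97.
Each contributed unit returns 3.700 to the group, so the social optimum is full contribution by everyone: group total = 3.700 × 97 = 358.90.
Efficiency loss = (3.700 − 1) × 97 = 261.90.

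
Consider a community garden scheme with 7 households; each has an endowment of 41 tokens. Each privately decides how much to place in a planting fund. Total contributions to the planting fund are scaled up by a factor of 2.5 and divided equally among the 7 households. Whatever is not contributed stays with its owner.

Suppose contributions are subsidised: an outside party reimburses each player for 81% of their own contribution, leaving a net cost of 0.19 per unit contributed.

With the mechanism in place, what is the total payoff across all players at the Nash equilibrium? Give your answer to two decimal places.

Under the mechanism each unit contributed yields (2.5/7) / 0.19 = 1.8797 back to its contributor per unit of net cost, which exceeds 1, making full contribution the dominant choice for everyone.
At the Nash equilibrium everyone contributes 41. Group total payoff = 7 × (41 × 0.81 + 2.5 × 41) = 949.97.

949.97 tokens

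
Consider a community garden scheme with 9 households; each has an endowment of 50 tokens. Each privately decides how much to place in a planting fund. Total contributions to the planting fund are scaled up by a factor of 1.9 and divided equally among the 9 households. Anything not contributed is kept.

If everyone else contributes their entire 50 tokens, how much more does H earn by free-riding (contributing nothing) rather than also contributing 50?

39.44 tokens

Switching from a contribution of 50 to 0 lets H keep an extra 50 tokens, but lowers the planting fund by 50, which costs H their own share of that drop: 1.9/9 × 50 = 10.56.
Net gain = 50 − 10.56 = 39.44. The private return per contributed unit (0.2111) is below 1, so free-riding is indeed the best response regardless of what the others do.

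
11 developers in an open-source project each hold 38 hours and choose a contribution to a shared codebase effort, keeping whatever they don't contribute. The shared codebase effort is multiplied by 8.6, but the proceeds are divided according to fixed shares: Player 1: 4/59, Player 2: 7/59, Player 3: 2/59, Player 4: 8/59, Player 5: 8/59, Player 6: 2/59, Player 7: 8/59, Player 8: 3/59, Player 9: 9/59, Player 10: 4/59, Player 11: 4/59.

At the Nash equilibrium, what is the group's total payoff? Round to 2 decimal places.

A player with share s gets back 8.6·s per unit contributed, so full contribution is dominant for anyone with s > 1/8.6 = 0.1163 and zero contribution is dominant for anyone below.
Player 2, Player 4, Player 5, Player 7 and Player 9 clear that bar, contributing 38 each; the remaining 6 contribute 0. Total contributed: 190.
The shared codebase effort pays out 8.6 × 190 = 1634.00 in total (split across the unequal shares, but the aggregate is all that matters for the group sum).
The 6 free-riders keep 38 each, adding 228. Group total = 228 + 1634.00 = 1862.00.

1862.00 hours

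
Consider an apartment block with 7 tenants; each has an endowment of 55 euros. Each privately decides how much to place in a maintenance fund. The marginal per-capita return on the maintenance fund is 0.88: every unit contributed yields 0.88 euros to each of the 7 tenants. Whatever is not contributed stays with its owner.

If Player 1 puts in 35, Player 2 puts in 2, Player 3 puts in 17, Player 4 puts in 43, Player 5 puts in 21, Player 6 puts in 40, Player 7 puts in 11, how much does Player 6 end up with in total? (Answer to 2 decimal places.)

163.72 euros

Total contributed: 35 + 2 + 17 + 43 + 21 + 40 + 11 = 169.
Each receives 0.88 × 169 = 148.72 from the maintenance fund.
Player 6 keeps 55 − 40 = 15, so Player 6's payoff is 15 + 148.72 = 163.72.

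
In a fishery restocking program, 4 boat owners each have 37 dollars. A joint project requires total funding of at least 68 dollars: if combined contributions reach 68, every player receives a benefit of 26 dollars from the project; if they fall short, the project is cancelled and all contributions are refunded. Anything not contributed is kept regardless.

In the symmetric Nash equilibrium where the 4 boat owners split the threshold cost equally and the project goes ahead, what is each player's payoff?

Equal share of the threshold: 68/4 = 17.
At this profile no one gains by cutting their contribution: any cut drops the total below 68, the project is cancelled, contributions are refunded, and the deviator ends with 37, which is less than 37 − 17 + 26 = 46. Contributing more than 17 just wastes the excess. So contributing exactly 17 is a best response.
Each player's payoff: 37 − 17 + 26 = 46.

46 dollars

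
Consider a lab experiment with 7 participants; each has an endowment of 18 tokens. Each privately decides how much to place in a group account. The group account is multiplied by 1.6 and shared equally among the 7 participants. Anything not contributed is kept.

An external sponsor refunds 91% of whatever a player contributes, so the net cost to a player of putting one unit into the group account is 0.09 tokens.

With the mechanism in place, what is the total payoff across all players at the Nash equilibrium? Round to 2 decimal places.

316.26 tokens

Under the mechanism each unit contributed yields (1.6/7) / 0.09 = 2.5397 back to its contributor per unit of net cost, which exceeds 1, making full contribution the dominant choice for everyone.
So the Nash equilibrium is full contribution by all 7; the group earns 7 × (18 × 0.91 + 1.6 × 18) = 316.26.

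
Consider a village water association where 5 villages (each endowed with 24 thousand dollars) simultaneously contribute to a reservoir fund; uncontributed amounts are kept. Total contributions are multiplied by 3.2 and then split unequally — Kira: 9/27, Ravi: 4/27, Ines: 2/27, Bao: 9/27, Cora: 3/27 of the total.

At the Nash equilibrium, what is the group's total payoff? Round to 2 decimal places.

225.60 thousand dollars

A player with share s gets back 3.2·s per unit contributed, so full contribution is dominant for anyone with s > 1/3.2 = 0.3125 and zero contribution is dominant for anyone below.
The shares above 0.3125 belong to Kira and Bao, contributing 24 each; the remaining 3 contribute 0. Total contributed: 48.
The reservoir fund pays out 3.2 × 48 = 153.60 in total (split across the unequal shares, but the aggregate is all that matters for the group sum).
The 3 free-riders keep 24 each, adding 72. Group total = 72 + 153.60 = 225.60.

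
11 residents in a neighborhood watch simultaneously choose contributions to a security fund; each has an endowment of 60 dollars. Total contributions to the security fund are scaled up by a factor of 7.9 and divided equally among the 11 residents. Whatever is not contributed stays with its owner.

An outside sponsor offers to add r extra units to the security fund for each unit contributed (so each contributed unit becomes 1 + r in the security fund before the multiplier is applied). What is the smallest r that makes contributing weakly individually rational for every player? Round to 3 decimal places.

With matching at rate r, one contributed unit becomes (1 + r) in the security fund and returns 7.9 × (1 + r) / 11 to the contributor.
Setting this equal to 1: 1 + r = 11/7.9 = 1.3924.
So the minimum matching rate is r = 1.3924 − 1 = 0.392.

0.392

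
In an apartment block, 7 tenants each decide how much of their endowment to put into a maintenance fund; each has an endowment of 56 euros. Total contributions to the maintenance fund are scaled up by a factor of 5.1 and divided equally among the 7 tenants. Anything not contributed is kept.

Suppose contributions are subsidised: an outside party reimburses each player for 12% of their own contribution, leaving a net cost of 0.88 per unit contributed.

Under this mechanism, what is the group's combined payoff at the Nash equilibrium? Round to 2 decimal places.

392.00 euros

The effective private return is (5.1/7) / 0.88 = 0.8279, which is still under 1, so the mechanism doesn't change anyone's dominant strategy: zero contribution.
Everyone keeps their endowment and the group total is 7 × 56 = 392.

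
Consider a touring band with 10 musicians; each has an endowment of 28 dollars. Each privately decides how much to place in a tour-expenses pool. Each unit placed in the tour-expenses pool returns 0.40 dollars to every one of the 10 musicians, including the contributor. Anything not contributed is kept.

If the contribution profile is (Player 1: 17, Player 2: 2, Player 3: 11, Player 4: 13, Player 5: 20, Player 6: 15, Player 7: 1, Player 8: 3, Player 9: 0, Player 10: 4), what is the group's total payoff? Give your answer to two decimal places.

Total contributed: 17 + 2 + 11 + 13 + 20 + 15 + 1 + 3 + 0 + 4 = 86; total kept: 10 × 28 − 86 = 194.
The tour-expenses pool pays out 0.40 × 10 × 86 = 344.00 in aggregate.
Group total = 194 + 344.00 = 538.00.

538.00 dollars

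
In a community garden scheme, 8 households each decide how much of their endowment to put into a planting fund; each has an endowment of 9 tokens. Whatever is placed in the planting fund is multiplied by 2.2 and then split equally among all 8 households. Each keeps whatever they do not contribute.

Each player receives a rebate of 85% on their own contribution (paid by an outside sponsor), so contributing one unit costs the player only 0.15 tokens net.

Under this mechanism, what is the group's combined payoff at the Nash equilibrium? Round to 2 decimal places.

With the mechanism, a contributed unit returns (2.2/8) / 0.15 = 1.8333 per unit of net cost to the contributor — now above 1 — so contributing fully is weakly dominant for every player.
So the Nash equilibrium is full contribution by all 8; the group earns 8 × (9 × 0.85 + 2.2 × 9) = 219.60.

219.60 tokens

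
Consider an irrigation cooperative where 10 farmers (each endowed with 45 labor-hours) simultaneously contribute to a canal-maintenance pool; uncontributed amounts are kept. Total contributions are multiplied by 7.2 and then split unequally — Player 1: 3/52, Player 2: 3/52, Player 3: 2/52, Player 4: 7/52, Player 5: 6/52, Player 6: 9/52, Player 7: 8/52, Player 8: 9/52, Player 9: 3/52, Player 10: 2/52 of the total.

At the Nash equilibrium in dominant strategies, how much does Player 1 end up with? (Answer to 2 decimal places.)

Player j's private return per contributed unit is 7.2 × (j's share). Contributing is weakly dominant for j when that share is at least 1/7.2 = 0.1389, and contributing 0 is dominant otherwise.
The shares above 0.1389 belong to Player 6, Player 7 and Player 8, contributing 45 each; the remaining 7 contribute 0. Total contributed: 135.
Player 1 keeps 45 and receives 7.2 × 135 × 3/52 = 56.08 from the canal-maintenance pool, for a payoff of 101.08.

101.08 labor-hours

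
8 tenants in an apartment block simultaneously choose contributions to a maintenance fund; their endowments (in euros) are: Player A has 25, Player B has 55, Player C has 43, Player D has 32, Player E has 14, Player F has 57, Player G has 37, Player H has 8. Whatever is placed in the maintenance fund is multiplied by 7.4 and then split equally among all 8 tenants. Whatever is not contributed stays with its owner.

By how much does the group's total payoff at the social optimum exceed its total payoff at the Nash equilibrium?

The private return per contributed unit is 7.4/8 = 0.9250 < 1 for every player regardless of endowment, so the Nash equilibrium is zero contribution and the group total is Σ E_j = 25 + 55 + 43 + 32 + 14 + 57 + 37 + 8 = 271.
Each contributed unit returns 7.400 to the group, so the social optimum is full contribution by everyone: group total = 7.400 × 271 = 2005.40.
Efficiency loss = (7.400 − 1) × 271 = 1734.40.

1734.40 euros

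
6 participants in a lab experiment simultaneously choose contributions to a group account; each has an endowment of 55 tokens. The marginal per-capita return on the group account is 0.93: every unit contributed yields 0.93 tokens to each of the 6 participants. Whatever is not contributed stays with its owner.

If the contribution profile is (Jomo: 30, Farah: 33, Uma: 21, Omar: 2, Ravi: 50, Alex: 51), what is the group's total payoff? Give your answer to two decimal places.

1186.46 tokens

Total contributed: 30 + 33 + 21 + 2 + 50 + 51 = 187; total kept: 6 × 55 − 187 = 143.
The group account pays out 0.93 × 6 × 187 = 1043.46 in aggregate.
Group total = 143 + 1043.46 = 1186.46.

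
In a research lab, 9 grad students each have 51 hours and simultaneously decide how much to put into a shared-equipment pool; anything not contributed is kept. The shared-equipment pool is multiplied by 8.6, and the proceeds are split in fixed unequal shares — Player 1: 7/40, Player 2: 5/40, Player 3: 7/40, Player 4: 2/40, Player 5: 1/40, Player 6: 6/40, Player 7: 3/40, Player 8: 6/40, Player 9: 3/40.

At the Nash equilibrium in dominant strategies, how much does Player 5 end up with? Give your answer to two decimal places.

105.83 hours

Player j's private return per contributed unit is 8.6 × (j's share). Contributing is weakly dominant for j when that share is at least 1/8.6 = 0.1163, and contributing 0 is dominant otherwise.
Player 1, Player 2, Player 3, Player 6 and Player 8 clear that bar, contributing 51 each; the remaining 4 contribute 0. Total contributed: 255.
Player 5 keeps 51 and receives 8.6 × 255 × 1/40 = 54.83 from the shared-equipment pool, for a payoff of 105.83.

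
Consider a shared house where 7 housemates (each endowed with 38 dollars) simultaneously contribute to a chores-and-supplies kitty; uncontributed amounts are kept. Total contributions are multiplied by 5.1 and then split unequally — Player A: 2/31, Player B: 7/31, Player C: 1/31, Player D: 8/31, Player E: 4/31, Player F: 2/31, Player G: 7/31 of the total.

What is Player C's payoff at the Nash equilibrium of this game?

56.75 dollars

For player j, contributing a unit is worthwhile iff 5.1 × (j's share) ≥ 1, i.e. iff j's share is at least 0.1961.
Player B, Player D and Player G are above the threshold, contributing 38 each; the remaining 4 contribute 0. Total contributed: 114.
Player C keeps 38 and receives 5.1 × 114 × 1/31 = 18.75 from the chores-and-supplies kitty, for a payoff of 56.75.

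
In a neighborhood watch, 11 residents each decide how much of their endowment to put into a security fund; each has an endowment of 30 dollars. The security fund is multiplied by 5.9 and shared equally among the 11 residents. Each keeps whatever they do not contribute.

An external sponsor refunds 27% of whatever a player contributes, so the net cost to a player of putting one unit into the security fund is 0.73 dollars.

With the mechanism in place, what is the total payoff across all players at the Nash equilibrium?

The effective private return is (5.9/11) / 0.73 = 0.7347, which is still under 1, so the mechanism doesn't change anyone's dominant strategy: zero contribution.
Everyone keeps their endowment and the group total is 11 × 30 = 330.

330.00 dollars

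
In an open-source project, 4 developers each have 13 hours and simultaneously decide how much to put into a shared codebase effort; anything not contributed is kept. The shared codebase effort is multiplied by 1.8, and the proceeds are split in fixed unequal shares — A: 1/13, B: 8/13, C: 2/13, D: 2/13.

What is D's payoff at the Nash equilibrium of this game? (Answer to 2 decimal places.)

For player j, contributing a unit is worthwhile iff 1.8 × (j's share) ≥ 1, i.e. iff j's share is at least 0.5556.
B alone (share 8/13) is above the threshold, contributing 13; the remaining 3 contribute 0. Total contributed: 13.
D keeps 13 and receives 1.8 × 13 × 2/13 = 3.60 from the shared codebase effort, for a payoff of 16.60.

16.60 hours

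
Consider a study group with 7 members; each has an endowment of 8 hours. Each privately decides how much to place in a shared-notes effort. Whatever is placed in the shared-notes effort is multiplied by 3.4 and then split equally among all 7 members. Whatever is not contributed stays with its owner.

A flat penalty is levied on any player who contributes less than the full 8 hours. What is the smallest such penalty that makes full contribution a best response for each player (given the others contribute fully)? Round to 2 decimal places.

Given the others contribute fully, the best deviation is to contribute 0 (any partial contribution still incurs the fine and gives up units whose private return 0.4857 is below 1).
Deviating from 8 to 0 saves 8 hours but forfeits the deviator's share of the drop in the shared-notes effort: 3.4/7 × 8 = 3.89.
So the deviation gain is 8 − 3.89 = 4.11, and the fine must be at least 4.11 hours to wipe it out.

4.11 hours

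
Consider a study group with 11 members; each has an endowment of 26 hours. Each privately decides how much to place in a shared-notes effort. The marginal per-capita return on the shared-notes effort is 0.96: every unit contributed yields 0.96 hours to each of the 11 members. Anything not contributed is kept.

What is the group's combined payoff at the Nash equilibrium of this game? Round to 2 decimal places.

The private return per contributed unit is 0.96 < 1, so contributing 0 is dominant for every player. At the Nash equilibrium everyone keeps their 26, and the group total is 11 × 26 = 286.

286.00 hours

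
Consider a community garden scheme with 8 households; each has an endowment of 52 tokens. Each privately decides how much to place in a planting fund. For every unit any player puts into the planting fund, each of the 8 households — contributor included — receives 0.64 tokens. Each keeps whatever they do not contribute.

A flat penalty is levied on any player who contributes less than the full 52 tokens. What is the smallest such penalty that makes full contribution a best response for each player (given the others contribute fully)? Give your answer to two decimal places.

Given the others contribute fully, the best deviation is to contribute 0 (any partial contribution still incurs the fine and gives up units whose private return 0.64 is below 1).
Deviating from 52 to 0 saves 52 tokens but forfeits the deviator's share of the drop in the planting fund: 0.64 × 52 = 33.28.
So the deviation gain is 52 − 33.28 = 18.72, and the fine must be at least 18.72 tokens to wipe it out.

18.72 tokens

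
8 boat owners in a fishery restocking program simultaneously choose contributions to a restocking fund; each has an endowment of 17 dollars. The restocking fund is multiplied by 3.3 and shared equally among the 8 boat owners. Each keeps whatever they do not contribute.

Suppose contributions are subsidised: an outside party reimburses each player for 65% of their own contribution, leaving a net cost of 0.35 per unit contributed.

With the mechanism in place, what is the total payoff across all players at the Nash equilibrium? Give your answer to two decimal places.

Under the mechanism each unit contributed yields (3.3/8) / 0.35 = 1.1786 back to its contributor per unit of net cost, which exceeds 1, making full contribution the dominant choice for everyone.
At the Nash equilibrium everyone contributes 17. Group total payoff = 8 × (17 × 0.65 + 3.3 × 17) = 537.20.

537.20 dollars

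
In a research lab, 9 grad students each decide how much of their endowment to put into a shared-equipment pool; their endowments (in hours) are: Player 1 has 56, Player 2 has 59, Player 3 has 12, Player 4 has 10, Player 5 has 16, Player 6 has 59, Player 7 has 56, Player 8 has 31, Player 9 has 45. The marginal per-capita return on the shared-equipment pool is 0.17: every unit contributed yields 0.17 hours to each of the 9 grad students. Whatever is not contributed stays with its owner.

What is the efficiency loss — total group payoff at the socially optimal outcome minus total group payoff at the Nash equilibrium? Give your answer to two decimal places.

The private return per contributed unit is 0.17 < 1 for everyone, so the Nash equilibrium is zero contribution and the group total is Σ E_j = 56 + 59 + 12 + 10 + 16 + 59 + 56 + 31 + 45 = 344.
Each contributed unit returns 1.530 to the group, so the social optimum is full contribution by everyone: group total = 1.530 × 344 = 526.32.
Efficiency loss = (1.530 − 1) × 344 = 182.32.

182.32 hours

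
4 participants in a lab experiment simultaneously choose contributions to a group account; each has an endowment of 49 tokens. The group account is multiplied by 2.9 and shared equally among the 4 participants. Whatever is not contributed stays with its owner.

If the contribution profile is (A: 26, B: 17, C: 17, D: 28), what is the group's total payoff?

363.20 tokens

Total contributed: 26 + 17 + 17 + 28 = 88; total kept: 4 × 49 − 88 = 108.
The group account pays out 2.9 × 88 = 255.20 in aggregate.
Group total = 108 + 255.20 = 363.20.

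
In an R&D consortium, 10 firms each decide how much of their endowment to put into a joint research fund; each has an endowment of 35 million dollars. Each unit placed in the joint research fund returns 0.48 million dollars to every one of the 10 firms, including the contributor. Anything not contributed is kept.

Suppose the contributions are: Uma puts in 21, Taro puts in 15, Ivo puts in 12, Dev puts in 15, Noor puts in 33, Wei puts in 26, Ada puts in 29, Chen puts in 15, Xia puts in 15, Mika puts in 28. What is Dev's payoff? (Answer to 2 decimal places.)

120.32 million dollars

Total contributed: 21 + 15 + 12 + 15 + 33 + 26 + 29 + 15 + 15 + 28 = 209.
Each receives 0.48 × 209 = 100.32 from the joint research fund.
Dev keeps 35 − 15 = 20, so Dev's payoff is 20 + 100.32 = 120.32.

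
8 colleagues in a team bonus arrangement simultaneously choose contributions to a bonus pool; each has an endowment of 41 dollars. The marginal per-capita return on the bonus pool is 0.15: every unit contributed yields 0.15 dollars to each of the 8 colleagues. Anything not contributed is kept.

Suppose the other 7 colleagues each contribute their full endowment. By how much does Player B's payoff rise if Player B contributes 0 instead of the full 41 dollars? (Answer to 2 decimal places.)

Switching from a contribution of 41 to 0 lets Player B keep an extra 41 dollars, but lowers the bonus pool by 41, which costs Player B their own share of that drop: 0.15 × 41 = 6.15.
Net gain = 41 − 6.15 = 34.85. The private return per contributed unit (0.15) is below 1, so free-riding is indeed the best response regardless of what the others do.

34.85 dollars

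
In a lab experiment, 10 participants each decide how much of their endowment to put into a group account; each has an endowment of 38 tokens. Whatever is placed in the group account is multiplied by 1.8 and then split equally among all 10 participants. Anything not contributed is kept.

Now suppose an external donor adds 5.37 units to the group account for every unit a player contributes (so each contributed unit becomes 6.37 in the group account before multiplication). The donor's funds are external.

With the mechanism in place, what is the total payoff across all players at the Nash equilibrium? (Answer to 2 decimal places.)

4357.08 tokens

The effective private return per unit is now 1.8 × 6.37 / 10 = 1.1466 > 1, so every player's dominant strategy flips to full contribution.
So the Nash equilibrium is full contribution by all 10; the group earns 1.8 × 6.37 × 380 = 4357.08.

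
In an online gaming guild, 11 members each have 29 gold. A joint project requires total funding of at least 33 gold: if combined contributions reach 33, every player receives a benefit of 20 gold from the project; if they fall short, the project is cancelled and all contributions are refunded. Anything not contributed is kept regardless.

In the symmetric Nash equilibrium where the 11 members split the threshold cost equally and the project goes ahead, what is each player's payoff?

Equal share of the threshold: 33/11 = 3.
At this profile no one gains by cutting their contribution: any cut drops the total below 33, the project is cancelled, contributions are refunded, and the deviator ends with 29, which is less than 29 − 3 + 20 = 46. Contributing more than 3 just wastes the excess. So contributing exactly 3 is a best response.
Each player's payoff: 29 − 3 + 20 = 46.

46 gold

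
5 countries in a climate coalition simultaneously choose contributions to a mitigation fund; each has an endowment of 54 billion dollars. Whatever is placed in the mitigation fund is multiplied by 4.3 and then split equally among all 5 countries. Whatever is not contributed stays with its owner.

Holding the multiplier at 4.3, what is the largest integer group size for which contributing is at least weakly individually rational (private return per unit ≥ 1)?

Private return per unit is 4.3/(group size), which is ≥ 1 whenever the group size is ≤ 4.3.
The largest such integer is 4.

4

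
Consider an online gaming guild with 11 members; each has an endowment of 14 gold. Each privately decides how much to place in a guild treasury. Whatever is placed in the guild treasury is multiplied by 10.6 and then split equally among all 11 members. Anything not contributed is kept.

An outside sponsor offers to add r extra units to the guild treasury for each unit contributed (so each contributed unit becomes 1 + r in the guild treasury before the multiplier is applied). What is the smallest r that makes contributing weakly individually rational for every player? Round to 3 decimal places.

With matching at rate r, one contributed unit becomes (1 + r) in the guild treasury and returns 10.6 × (1 + r) / 11 to the contributor.
Setting this equal to 1: 1 + r = 11/10.6 = 1.0377.
So the minimum matching rate is r = 1.0377 − 1 = 0.038.

0.038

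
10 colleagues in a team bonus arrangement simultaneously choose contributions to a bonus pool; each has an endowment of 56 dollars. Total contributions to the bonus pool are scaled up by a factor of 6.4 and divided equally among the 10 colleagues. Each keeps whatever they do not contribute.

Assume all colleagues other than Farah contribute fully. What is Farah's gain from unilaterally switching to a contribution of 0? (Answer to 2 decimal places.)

Switching from a contribution of 56 to 0 lets Farah keep an extra 56 dollars, but lowers the bonus pool by 56, which costs Farah their own share of that drop: 6.4/10 × 56 = 35.84.
Net gain = 56 − 35.84 = 20.16. The private return per contributed unit (0.6400) is below 1, so free-riding is indeed the best response regardless of what the others do.

20.16 dollars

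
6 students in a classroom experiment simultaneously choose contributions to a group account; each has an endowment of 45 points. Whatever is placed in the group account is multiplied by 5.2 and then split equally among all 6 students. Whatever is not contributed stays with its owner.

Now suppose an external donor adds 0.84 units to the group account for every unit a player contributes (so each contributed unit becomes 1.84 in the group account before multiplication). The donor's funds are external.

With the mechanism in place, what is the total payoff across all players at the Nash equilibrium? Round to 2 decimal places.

2583.36 points

The effective private return per unit is now 5.2 × 1.84 / 6 = 1.5947 > 1, so every player's dominant strategy flips to full contribution.
At the Nash equilibrium everyone contributes 45. Group total payoff = 5.2 × 1.84 × 270 = 2583.36.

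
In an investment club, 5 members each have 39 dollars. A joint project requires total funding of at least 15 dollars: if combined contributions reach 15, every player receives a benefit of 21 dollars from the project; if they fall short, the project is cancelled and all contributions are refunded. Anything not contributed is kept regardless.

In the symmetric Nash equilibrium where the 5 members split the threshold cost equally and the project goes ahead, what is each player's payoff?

Equal share of the threshold: 15/5 = 3.
At this profile no one gains by cutting their contribution: any cut drops the total below 15, the project is cancelled, contributions are refunded, and the deviator ends with 39, which is less than 39 − 3 + 21 = 57. Contributing more than 3 just wastes the excess. So contributing exactly 3 is a best response.
Each player's payoff: 39 − 3 + 21 = 57.

57 dollars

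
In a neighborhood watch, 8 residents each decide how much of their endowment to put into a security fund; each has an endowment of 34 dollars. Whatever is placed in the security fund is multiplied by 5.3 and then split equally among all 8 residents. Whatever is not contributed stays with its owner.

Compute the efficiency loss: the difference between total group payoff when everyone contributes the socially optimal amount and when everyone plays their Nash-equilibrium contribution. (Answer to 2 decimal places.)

1169.60 dollars

Each contributed unit returns 5.3/8 = 0.6625 to its contributor — below 1 — so contributing 0 is dominant for every player. At the Nash equilibrium everyone keeps their 34, and the group total is 8 × 34 = 272.
Each contributed unit returns 5.300 to the group as a whole (0.6625 to each of 8 players), which exceeds 1, so the social optimum is full contribution: group total = 5.300 × 272 = 1441.60.
Efficiency loss = 1441.60 − 272 = 1169.60.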